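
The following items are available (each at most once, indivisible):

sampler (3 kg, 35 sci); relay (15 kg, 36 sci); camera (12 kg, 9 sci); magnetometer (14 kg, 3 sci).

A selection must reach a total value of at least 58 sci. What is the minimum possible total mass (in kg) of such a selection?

Subsets with value ≥ 58, sorted by total mass:
- sampler+relay: mass 18, value 71
- sampler+relay+camera: mass 30, value 80
Minimum mass: 18 kg.

18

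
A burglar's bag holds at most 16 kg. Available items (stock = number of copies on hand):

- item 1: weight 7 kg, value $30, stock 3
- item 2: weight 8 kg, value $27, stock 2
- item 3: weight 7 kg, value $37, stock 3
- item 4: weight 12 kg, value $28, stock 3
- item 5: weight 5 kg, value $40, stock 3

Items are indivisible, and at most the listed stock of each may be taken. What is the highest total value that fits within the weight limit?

Best selections within weight 16 and stock limits:
- 3×item 5: weight 15, value 120
- 2×item 5: weight 10, value 80
Best: $120.

$120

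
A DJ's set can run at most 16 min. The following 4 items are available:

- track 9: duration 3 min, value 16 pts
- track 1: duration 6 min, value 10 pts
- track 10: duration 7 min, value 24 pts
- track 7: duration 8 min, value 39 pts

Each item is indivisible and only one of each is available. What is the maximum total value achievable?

63 pts

This is a 0/1 knapsack; check combinations near the capacity.
- track 10+track 7: duration 7+8=15, value 24+39=63
- track 9+track 7: duration 3+8=11, value 16+39=55
- track 9+track 1+track 10: duration 3+6+7=16, value 16+10+24=50
Best: 63 pts.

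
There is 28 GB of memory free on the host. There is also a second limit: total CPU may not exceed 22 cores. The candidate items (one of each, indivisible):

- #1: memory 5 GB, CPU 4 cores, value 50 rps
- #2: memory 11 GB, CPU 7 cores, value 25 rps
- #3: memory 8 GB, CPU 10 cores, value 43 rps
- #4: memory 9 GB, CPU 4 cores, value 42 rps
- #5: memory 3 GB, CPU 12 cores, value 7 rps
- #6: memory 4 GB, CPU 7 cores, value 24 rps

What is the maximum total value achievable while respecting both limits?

Feasible sets respecting both limits:
- #1+#3+#4: memory 22, CPU 18, value 135
- #1+#2+#3: memory 24, CPU 21, value 118
- #1+#2+#4: memory 25, CPU 15, value 117
- #1+#3+#6: memory 17, CPU 21, value 117
Best: 135 rps.

135 rps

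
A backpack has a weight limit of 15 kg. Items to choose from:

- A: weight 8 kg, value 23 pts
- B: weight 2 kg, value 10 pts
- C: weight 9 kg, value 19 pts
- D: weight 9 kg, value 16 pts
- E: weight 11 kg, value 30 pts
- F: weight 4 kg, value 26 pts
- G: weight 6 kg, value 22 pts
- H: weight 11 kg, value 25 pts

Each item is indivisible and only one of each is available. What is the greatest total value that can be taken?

59 pts

Check high-value combinations within 15 kg:
- A+B+F: weight 8+2+4=14, value 23+10+26=59
- B+F+G: weight 2+4+6=12, value 10+26+22=58
- E+F: weight 11+4=15, value 30+26=56
- B+C+F: weight 2+9+4=15, value 10+19+26=55
- B+D+F: weight 2+9+4=15, value 10+16+26=52
Best: 59 pts.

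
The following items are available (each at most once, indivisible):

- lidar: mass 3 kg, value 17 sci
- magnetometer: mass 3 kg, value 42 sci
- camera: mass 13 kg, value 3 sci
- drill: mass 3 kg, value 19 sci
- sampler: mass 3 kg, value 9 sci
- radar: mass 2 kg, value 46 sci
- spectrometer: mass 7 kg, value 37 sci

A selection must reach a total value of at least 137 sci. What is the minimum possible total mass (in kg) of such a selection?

15

Subsets with value ≥ 137, sorted by total mass:
- magnetometer+drill+radar+spectrometer: mass 15, value 144
- lidar+magnetometer+radar+spectrometer: mass 15, value 142
- lidar+magnetometer+drill+radar+spectrometer: mass 18, value 161
Minimum mass: 15 kg.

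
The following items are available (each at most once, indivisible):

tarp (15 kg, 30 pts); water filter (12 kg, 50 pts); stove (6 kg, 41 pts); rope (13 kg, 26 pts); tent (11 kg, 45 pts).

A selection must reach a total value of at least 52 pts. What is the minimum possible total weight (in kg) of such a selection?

Subsets with value ≥ 52, sorted by total weight:
- stove+tent: weight 17, value 86
- water filter+stove: weight 18, value 91
- stove+rope: weight 19, value 67
Minimum weight: 17 kg.

17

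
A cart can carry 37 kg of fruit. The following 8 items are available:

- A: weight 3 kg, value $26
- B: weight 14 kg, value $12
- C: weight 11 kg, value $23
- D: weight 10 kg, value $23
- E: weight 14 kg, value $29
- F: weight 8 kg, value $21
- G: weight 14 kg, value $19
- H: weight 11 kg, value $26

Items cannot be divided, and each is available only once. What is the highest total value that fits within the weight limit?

$102

Check high-value combinations within 37 kg:
- A+E+F+H: weight 3+14+8+11=36, value 26+29+21+26=102
- A+D+E+F: weight 3+10+14+8=35, value 26+23+29+21=99
- A+C+E+F: weight 3+11+14+8=36, value 26+23+29+21=99
- A+C+D+H: weight 3+11+10+11=35, value 26+23+23+26=98
- A+D+F+H: weight 3+10+8+11=32, value 26+23+21+26=96
Best: $102.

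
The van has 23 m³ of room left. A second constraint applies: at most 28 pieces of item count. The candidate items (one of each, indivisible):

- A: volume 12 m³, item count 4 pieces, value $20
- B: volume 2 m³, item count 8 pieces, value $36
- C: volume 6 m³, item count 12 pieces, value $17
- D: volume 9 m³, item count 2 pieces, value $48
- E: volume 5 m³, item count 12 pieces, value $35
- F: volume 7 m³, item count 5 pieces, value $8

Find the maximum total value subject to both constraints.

$127

Feasible sets respecting both limits:
- B+D+E+F: volume 23, item count 27, value 127
- B+D+E: volume 16, item count 22, value 119
- A+B+D: volume 23, item count 14, value 104
Best: $127.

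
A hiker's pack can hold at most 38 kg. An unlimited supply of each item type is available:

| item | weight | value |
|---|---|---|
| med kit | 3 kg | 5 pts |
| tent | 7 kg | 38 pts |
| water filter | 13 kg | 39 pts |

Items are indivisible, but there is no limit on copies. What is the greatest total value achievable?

195 pts

Best value-per-unit is tent at 38/7; filling with it alone gives 5×38 = 190.
Optimal mix: 1×med kit + 5×tent → weight 38, value 195.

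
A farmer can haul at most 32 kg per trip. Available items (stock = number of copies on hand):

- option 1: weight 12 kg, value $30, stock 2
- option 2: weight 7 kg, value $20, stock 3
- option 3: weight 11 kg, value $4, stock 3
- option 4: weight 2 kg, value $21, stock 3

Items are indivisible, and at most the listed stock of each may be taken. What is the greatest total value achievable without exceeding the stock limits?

Top feasible selections:
- 1×option 1 + 2×option 2 + 3×option 4: weight 32, value 133
- 3×option 2 + 3×option 4: weight 27, value 123
- 2×option 1 + 3×option 4: weight 30, value 123
Best: $133.

$133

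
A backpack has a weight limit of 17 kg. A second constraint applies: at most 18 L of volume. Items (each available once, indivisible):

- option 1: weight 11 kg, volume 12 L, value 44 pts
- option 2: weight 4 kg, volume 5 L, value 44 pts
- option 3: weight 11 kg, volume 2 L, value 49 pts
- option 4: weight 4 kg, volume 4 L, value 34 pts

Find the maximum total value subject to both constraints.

Feasible sets respecting both limits:
- option 2+option 3: weight 15, volume 7, value 93
- option 1+option 2: weight 15, volume 17, value 88
- option 3+option 4: weight 15, volume 6, value 83
- option 1+option 4: weight 15, volume 16, value 78
Best: 93 pts.

93 pts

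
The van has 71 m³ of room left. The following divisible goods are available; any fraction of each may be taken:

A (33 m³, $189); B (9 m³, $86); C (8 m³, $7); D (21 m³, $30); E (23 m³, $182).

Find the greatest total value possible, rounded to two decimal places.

465.57

Take in order of value per unit:
- B (86/9 per unit): all 9 → value 86, running total 86.00
- E (182/23 per unit): all 23 → value 182, running total 268.00
- A (189/33 per unit): all 33 → value 189, running total 457.00
- D (30/21 per unit): 6 of 21 → value 6×30/21 = 8.5714, running total 465.57
Total 465.57.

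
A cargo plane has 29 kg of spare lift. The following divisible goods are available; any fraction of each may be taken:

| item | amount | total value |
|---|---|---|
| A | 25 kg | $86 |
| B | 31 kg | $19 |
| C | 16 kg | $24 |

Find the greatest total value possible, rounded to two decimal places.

92.00

Take in order of value per unit:
- A (86/25 per unit): all 25 → value 86, running total 86.00
- C (24/16 per unit): 4 of 16 → value 4×24/16 = 6.0000, running total 92.00
Total 92.00.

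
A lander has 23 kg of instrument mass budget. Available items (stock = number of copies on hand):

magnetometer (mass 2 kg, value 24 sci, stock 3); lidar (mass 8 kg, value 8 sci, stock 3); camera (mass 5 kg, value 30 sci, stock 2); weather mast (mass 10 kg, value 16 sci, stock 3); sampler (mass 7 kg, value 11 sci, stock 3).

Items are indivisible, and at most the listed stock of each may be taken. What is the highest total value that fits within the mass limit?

143 sci

Top feasible selections:
- 3×magnetometer + 2×camera + 1×sampler: mass 23, value 143
- 3×magnetometer + 2×camera: mass 16, value 132
- 2×magnetometer + 2×camera + 1×sampler: mass 21, value 119
Best: 143 sci.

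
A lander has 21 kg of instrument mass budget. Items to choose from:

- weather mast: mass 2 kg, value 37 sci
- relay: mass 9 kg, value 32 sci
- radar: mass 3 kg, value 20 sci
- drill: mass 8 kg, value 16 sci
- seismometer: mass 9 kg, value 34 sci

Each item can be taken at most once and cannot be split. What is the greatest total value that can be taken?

Check high-value combinations within 21 kg:
- weather mast+relay+seismometer: mass 2+9+9=20, value 37+32+34=103
- weather mast+radar+seismometer: mass 2+3+9=14, value 37+20+34=91
- weather mast+relay+radar: mass 2+9+3=14, value 37+32+20=89
Best: 103 sci.

103 sci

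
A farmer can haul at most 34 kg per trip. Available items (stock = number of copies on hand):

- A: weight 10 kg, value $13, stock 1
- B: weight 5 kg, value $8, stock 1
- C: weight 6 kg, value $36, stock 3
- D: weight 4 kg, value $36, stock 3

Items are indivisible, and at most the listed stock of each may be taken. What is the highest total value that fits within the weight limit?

$216

Top feasible selections:
- 3×C + 3×D: weight 30, value 216
- 1×A + 2×C + 3×D: weight 34, value 193
- 1×B + 2×C + 3×D: weight 29, value 188
- 1×B + 3×C + 2×D: weight 31, value 188
Best: $216.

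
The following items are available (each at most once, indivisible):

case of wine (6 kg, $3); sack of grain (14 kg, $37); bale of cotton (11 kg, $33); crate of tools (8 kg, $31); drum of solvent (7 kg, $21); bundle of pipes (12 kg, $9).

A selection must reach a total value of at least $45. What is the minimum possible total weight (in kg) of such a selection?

Subsets with value ≥ 45, sorted by total weight:
- crate of tools+drum of solvent: weight 15, value 52
- bale of cotton+drum of solvent: weight 18, value 54
- bale of cotton+crate of tools: weight 19, value 64
- sack of grain+drum of solvent: weight 21, value 58
Minimum weight: 15 kg.

15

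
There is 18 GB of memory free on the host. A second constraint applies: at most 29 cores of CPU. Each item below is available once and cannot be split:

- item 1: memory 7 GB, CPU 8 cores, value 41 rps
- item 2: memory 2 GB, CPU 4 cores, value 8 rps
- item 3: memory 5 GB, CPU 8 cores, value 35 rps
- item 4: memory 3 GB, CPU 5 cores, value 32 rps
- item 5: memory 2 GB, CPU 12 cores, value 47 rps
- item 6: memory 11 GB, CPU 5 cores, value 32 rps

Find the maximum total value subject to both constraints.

Feasible sets respecting both limits:
- item 1+item 2+item 4+item 5: memory 14, CPU 29, value 128
- item 1+item 3+item 5: memory 14, CPU 28, value 123
- item 2+item 3+item 4+item 5: memory 12, CPU 29, value 122
- item 1+item 4+item 5: memory 12, CPU 25, value 120
Best: 128 rps.

128 rps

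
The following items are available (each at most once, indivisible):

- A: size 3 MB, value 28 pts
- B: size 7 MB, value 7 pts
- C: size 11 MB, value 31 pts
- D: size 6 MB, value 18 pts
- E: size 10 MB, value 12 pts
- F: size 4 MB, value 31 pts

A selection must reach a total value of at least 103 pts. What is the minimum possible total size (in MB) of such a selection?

Subsets with value ≥ 103, sorted by total size:
- A+C+D+F: size 24, value 108
- A+B+C+D+F: size 31, value 115
- A+C+D+E+F: size 34, value 120
Minimum size: 24 MB.

24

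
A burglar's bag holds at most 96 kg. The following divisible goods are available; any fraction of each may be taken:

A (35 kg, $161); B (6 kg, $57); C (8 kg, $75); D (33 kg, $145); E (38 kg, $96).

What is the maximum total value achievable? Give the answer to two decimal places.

Take in order of value per unit:
- B (57/6 per unit): all 6 → value 57, running total 57.00
- C (75/8 per unit): all 8 → value 75, running total 132.00
- A (161/35 per unit): all 35 → value 161, running total 293.00
- D (145/33 per unit): all 33 → value 145, running total 438.00
- E (96/38 per unit): 14 of 38 → value 14×96/38 = 35.3684, running total 473.37
Total 473.37.

473.37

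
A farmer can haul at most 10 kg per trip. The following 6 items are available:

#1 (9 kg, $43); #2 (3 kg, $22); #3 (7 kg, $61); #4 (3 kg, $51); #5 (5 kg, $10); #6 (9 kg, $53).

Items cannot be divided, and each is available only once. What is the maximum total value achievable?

Check high-value combinations within 10 kg:
- #3+#4: weight 7+3=10, value 61+51=112
- #2+#3: weight 3+7=10, value 22+61=83
- #2+#4: weight 3+3=6, value 22+51=73
Best: $112.

$112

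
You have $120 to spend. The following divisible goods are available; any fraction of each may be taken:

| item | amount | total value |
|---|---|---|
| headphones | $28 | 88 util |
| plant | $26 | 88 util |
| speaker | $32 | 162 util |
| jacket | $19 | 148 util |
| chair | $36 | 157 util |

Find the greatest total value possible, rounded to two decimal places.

Take in order of value per unit:
- jacket (148/19 per unit): all 19 → value 148, running total 148.00
- speaker (162/32 per unit): all 32 → value 162, running total 310.00
- chair (157/36 per unit): all 36 → value 157, running total 467.00
- plant (88/26 per unit): all 26 → value 88, running total 555.00
- headphones (88/28 per unit): 7 of 28 → value 7×88/28 = 22.0000, running total 577.00
Total 577.00.

577.00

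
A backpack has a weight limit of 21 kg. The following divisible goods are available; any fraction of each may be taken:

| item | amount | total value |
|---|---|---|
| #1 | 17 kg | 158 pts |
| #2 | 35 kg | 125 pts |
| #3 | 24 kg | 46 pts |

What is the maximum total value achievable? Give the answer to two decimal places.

172.29

Take in order of value per unit:
- #1 (158/17 per unit): all 17 → value 158, running total 158.00
- #2 (125/35 per unit): 4 of 35 → value 4×125/35 = 14.2857, running total 172.29
Total 172.29.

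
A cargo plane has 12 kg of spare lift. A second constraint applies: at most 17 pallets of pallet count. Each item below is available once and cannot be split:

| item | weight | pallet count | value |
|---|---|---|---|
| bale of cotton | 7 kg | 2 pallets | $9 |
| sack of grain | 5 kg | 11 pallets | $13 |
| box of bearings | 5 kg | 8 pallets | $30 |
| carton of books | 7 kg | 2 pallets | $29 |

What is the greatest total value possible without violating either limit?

Feasible sets respecting both limits:
- box of bearings+carton of books: weight 12, pallet count 10, value 59
- sack of grain+carton of books: weight 12, pallet count 13, value 42
- bale of cotton+box of bearings: weight 12, pallet count 10, value 39
Best: $59.

$59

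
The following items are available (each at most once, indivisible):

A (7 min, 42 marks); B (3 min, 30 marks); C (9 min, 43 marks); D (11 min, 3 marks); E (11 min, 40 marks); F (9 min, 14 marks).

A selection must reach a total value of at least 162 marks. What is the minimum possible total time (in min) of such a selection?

Subsets with value ≥ 162, sorted by total time:
- A+B+C+E+F: time 39, value 169
- A+B+C+D+E+F: time 50, value 172
Minimum time: 39 min.

39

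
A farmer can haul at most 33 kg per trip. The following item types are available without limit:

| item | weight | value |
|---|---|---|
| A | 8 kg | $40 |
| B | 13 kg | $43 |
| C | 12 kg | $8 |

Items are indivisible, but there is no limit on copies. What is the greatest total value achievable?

Best value-per-unit is A at 40/8, and filling with it alone uses weight 4×8=32. No mix of the others beats 4×40 = 160.

$160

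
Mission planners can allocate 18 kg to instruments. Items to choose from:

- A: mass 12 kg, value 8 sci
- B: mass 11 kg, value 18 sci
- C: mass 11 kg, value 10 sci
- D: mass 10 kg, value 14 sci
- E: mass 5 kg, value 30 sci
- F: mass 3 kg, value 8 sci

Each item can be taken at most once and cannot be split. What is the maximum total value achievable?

Check high-value combinations within 18 kg:
- D+E+F: mass 10+5+3=18, value 14+30+8=52
- B+E: mass 11+5=16, value 18+30=48
- D+E: mass 10+5=15, value 14+30=44
- C+E: mass 11+5=16, value 10+30=40
- E+F: mass 5+3=8, value 30+8=38
Best: 52 sci.

52 sci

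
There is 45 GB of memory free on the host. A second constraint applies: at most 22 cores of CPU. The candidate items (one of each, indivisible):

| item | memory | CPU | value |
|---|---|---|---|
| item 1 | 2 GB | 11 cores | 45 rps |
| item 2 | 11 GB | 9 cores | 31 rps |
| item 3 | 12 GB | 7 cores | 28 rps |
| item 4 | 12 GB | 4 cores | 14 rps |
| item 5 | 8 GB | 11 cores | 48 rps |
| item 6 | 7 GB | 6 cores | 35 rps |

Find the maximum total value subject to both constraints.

Feasible sets respecting both limits:
- item 4+item 5+item 6: memory 27, CPU 21, value 97
- item 2+item 3+item 6: memory 30, CPU 22, value 94
- item 1+item 4+item 6: memory 21, CPU 21, value 94
Best: 97 rps.

97 rps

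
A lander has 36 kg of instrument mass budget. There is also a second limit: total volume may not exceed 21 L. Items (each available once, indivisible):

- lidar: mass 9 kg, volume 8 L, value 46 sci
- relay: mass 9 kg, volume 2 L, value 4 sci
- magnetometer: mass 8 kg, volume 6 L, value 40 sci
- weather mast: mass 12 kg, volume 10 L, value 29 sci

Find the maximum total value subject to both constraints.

90 sci

Feasible sets respecting both limits:
- lidar+relay+magnetometer: mass 26, volume 16, value 90
- lidar+magnetometer: mass 17, volume 14, value 86
- lidar+relay+weather mast: mass 30, volume 20, value 79
- lidar+weather mast: mass 21, volume 18, value 75
Best: 90 sci.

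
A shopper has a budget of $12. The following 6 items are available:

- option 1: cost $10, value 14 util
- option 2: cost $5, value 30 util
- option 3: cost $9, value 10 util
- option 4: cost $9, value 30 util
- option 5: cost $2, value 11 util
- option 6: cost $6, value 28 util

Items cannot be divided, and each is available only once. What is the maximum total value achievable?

58 util

Check high-value combinations within $12:
- option 2+option 6: cost 5+6=11, value 30+28=58
- option 2+option 5: cost 5+2=7, value 30+11=41
- option 4+option 5: cost 9+2=11, value 30+11=41
Best: 58 util.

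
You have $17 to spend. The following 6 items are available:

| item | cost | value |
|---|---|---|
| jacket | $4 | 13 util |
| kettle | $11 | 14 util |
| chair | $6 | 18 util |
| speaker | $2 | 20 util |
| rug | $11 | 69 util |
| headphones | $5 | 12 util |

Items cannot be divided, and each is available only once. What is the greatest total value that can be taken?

Check high-value combinations within $17:
- jacket+speaker+rug: cost 4+2+11=17, value 13+20+69=102
- speaker+rug: cost 2+11=13, value 20+69=89
- chair+rug: cost 6+11=17, value 18+69=87
Best: 102 util.

102 util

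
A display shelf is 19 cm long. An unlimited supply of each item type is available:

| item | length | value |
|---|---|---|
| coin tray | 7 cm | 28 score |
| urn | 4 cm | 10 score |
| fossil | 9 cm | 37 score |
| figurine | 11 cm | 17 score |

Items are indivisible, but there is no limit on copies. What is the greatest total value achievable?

Best value-per-unit is fossil at 37/9, and filling with it alone uses length 2×9=18. No mix of the others beats 2×37 = 74.

74 score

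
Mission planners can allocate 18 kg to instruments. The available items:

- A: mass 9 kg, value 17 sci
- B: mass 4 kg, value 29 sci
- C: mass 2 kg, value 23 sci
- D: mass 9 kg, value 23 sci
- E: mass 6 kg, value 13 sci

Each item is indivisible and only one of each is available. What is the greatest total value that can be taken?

75 sci

Check high-value combinations within 18 kg:
- B+C+D: mass 4+2+9=15, value 29+23+23=75
- A+B+C: mass 9+4+2=15, value 17+29+23=69
- B+C+E: mass 4+2+6=12, value 29+23+13=65
- C+D+E: mass 2+9+6=17, value 23+23+13=59
Best: 75 sci.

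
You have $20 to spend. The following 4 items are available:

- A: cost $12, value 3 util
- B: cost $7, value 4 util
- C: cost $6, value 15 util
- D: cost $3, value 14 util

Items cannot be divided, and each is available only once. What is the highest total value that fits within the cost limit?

33 util

Check high-value combinations within $20:
- B+C+D: cost 7+6+3=16, value 4+15+14=33
- C+D: cost 6+3=9, value 15+14=29
- B+C: cost 7+6=13, value 4+15=19
Best: 33 util.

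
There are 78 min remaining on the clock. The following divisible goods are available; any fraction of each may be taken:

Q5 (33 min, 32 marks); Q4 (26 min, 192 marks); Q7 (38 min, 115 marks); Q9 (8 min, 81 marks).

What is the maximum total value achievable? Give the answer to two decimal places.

393.82

Take in order of value per unit:
- Q9 (81/8 per unit): all 8 → value 81, running total 81.00
- Q4 (192/26 per unit): all 26 → value 192, running total 273.00
- Q7 (115/38 per unit): all 38 → value 115, running total 388.00
- Q5 (32/33 per unit): 6 of 33 → value 6×32/33 = 5.8182, running total 393.82
Total 393.82.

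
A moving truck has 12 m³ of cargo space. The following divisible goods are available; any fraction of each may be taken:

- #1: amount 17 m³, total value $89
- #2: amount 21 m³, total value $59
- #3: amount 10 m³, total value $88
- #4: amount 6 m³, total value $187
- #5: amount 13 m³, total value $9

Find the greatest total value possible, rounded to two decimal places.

239.80

Take in order of value per unit:
- #4 (187/6 per unit): all 6 → value 187, running total 187.00
- #3 (88/10 per unit): 6 of 10 → value 6×88/10 = 52.8000, running total 239.80
Total 239.80.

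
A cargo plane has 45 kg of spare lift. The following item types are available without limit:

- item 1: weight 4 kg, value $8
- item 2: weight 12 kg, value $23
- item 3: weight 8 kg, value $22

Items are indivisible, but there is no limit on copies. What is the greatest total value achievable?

Best value-per-unit is item 3 at 22/8; filling with it alone gives 5×22 = 110.
Optimal mix: 1×item 1 + 5×item 3 → weight 44, value 118.

$118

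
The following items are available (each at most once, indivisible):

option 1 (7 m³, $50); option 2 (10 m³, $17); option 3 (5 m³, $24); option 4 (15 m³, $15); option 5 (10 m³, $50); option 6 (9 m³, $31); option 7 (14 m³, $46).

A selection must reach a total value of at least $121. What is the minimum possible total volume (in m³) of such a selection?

Subsets with value ≥ 121, sorted by total volume:
- option 1+option 3+option 5: volume 22, value 124
- option 1+option 5+option 6: volume 26, value 131
- option 1+option 6+option 7: volume 30, value 127
Minimum volume: 22 m³.

22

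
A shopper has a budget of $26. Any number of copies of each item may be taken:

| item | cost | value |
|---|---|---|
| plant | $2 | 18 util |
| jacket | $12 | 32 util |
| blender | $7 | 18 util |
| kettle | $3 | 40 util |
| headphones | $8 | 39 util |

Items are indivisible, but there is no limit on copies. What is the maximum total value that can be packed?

Best value-per-unit is kettle at 40/3; filling with it alone gives 8×40 = 320.
Optimal mix: 1×plant + 8×kettle → cost 26, value 338.

338 util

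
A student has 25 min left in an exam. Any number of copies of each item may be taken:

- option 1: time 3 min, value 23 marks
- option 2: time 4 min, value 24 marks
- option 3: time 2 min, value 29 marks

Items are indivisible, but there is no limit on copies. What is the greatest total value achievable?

Best value-per-unit is option 3 at 29/2, and filling with it alone uses time 12×2=24. No mix of the others beats 12×29 = 348.

348 marks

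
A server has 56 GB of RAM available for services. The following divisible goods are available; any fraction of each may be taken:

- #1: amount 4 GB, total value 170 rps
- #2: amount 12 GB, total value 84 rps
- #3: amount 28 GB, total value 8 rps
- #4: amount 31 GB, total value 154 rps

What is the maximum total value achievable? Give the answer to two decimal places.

410.57

Take in order of value per unit:
- #1 (170/4 per unit): all 4 → value 170, running total 170.00
- #2 (84/12 per unit): all 12 → value 84, running total 254.00
- #4 (154/31 per unit): all 31 → value 154, running total 408.00
- #3 (8/28 per unit): 9 of 28 → value 9×8/28 = 2.5714, running total 410.57
Total 410.57.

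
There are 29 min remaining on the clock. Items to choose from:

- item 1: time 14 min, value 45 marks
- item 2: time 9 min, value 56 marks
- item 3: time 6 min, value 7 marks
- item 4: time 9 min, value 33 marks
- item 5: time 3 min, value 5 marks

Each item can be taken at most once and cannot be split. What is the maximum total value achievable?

108 marks

Check high-value combinations within 29 min:
- item 1+item 2+item 3: time 14+9+6=29, value 45+56+7=108
- item 1+item 2+item 5: time 14+9+3=26, value 45+56+5=106
- item 1+item 2: time 14+9=23, value 45+56=101
- item 2+item 3+item 4+item 5: time 9+6+9+3=27, value 56+7+33+5=101
- item 2+item 3+item 4: time 9+6+9=24, value 56+7+33=96
Best: 108 marks.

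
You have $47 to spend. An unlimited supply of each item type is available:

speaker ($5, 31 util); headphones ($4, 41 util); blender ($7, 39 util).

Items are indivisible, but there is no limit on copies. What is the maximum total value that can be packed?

Best value-per-unit is headphones at 41/4, and filling with it alone uses cost 11×4=44. No mix of the others beats 11×41 = 451.

451 util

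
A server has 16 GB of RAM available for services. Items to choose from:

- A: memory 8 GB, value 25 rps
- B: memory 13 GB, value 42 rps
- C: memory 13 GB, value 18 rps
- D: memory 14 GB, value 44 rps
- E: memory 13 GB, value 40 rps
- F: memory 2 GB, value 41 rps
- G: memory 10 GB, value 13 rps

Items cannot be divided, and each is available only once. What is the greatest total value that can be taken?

Check high-value combinations within 16 GB:
- D+F: memory 14+2=16, value 44+41=85
- B+F: memory 13+2=15, value 42+41=83
- E+F: memory 13+2=15, value 40+41=81
- A+F: memory 8+2=10, value 25+41=66
- C+F: memory 13+2=15, value 18+41=59
Best: 85 rps.

85 rps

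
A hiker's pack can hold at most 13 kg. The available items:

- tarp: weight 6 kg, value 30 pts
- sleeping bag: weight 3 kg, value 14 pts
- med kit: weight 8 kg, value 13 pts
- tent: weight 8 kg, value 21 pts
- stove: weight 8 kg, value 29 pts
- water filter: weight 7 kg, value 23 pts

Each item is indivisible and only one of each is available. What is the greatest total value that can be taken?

53 pts

Check high-value combinations within 13 kg:
- tarp+water filter: weight 6+7=13, value 30+23=53
- tarp+sleeping bag: weight 6+3=9, value 30+14=44
- sleeping bag+stove: weight 3+8=11, value 14+29=43
- sleeping bag+water filter: weight 3+7=10, value 14+23=37
Best: 53 pts.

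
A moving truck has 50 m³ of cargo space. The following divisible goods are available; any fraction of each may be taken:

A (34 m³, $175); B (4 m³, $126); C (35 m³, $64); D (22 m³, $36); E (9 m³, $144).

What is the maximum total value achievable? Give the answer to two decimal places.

Take in order of value per unit:
- B (126/4 per unit): all 4 → value 126, running total 126.00
- E (144/9 per unit): all 9 → value 144, running total 270.00
- A (175/34 per unit): all 34 → value 175, running total 445.00
- C (64/35 per unit): 3 of 35 → value 3×64/35 = 5.4857, running total 450.49
Total 450.49.

450.49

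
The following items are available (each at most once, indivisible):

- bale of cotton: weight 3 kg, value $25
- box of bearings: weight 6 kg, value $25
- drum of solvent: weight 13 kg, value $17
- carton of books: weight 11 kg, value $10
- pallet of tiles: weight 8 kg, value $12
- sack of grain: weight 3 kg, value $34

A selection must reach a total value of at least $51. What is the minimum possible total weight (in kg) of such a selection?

6

Subsets with value ≥ 51, sorted by total weight:
- bale of cotton+sack of grain: weight 6, value 59
- box of bearings+sack of grain: weight 9, value 59
- bale of cotton+box of bearings+sack of grain: weight 12, value 84
- bale of cotton+pallet of tiles+sack of grain: weight 14, value 71
Minimum weight: 6 kg.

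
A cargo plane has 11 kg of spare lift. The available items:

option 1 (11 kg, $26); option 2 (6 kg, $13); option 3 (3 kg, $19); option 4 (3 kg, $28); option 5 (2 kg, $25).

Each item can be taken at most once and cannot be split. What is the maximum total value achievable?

Check high-value combinations within 11 kg:
- option 3+option 4+option 5: weight 3+3+2=8, value 19+28+25=72
- option 2+option 4+option 5: weight 6+3+2=11, value 13+28+25=66
- option 2+option 3+option 5: weight 6+3+2=11, value 13+19+25=57
- option 4+option 5: weight 3+2=5, value 28+25=53
- option 3+option 4: weight 3+3=6, value 19+28=47
Best: $72.

$72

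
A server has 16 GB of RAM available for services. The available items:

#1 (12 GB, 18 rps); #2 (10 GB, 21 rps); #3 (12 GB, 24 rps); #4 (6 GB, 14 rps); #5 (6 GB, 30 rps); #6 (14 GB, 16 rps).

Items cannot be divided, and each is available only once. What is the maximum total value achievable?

Check high-value combinations within 16 GB:
- #2+#5: memory 10+6=16, value 21+30=51
- #4+#5: memory 6+6=12, value 14+30=44
- #2+#4: memory 10+6=16, value 21+14=35
- #5: memory 6, value 30
Best: 51 rps.

51 rps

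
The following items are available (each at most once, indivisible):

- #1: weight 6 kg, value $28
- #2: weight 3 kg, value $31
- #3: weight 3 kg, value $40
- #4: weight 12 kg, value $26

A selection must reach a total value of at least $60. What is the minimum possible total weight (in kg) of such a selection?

Subsets with value ≥ 60, sorted by total weight:
- #2+#3: weight 6, value 71
- #1+#3: weight 9, value 68
Minimum weight: 6 kg.

6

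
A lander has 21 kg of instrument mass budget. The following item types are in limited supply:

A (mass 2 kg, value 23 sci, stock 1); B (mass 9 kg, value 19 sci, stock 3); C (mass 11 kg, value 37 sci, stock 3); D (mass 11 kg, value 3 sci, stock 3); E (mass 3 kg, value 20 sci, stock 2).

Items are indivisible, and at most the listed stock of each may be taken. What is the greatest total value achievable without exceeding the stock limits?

100 sci

Best selections within mass 21 and stock limits:
- 1×A + 1×C + 2×E: mass 19, value 100
- 1×A + 1×B + 2×E: mass 17, value 82
Best: 100 sci.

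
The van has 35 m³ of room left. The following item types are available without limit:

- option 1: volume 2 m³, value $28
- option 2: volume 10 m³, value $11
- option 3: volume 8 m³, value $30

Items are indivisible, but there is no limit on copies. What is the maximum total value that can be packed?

$476

Best value-per-unit is option 1 at 28/2, and filling with it alone uses volume 17×2=34. No mix of the others beats 17×28 = 476.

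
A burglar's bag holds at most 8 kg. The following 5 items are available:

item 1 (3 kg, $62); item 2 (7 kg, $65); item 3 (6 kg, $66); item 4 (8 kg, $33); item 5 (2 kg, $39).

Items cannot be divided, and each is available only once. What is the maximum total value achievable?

Check high-value combinations within 8 kg:
- item 3+item 5: weight 6+2=8, value 66+39=105
- item 1+item 5: weight 3+2=5, value 62+39=101
- item 3: weight 6, value 66
- item 2: weight 7, value 65
Best: $105.

$105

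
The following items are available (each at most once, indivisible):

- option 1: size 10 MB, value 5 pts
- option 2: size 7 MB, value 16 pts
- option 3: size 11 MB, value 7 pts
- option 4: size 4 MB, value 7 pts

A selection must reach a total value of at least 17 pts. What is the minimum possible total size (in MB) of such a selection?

Subsets with value ≥ 17, sorted by total size:
- option 2+option 4: size 11, value 23
- option 1+option 2: size 17, value 21
Minimum size: 11 MB.

11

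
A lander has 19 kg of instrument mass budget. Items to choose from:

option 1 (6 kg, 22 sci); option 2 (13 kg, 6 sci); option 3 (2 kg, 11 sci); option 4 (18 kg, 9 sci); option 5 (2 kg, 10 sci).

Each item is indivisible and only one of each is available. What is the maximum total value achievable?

43 sci

This is a 0/1 knapsack; check combinations near the capacity.
- option 1+option 3+option 5: mass 6+2+2=10, value 22+11+10=43
- option 1+option 3: mass 6+2=8, value 22+11=33
- option 1+option 5: mass 6+2=8, value 22+10=32
- option 1+option 2: mass 6+13=19, value 22+6=28
Best: 43 sci.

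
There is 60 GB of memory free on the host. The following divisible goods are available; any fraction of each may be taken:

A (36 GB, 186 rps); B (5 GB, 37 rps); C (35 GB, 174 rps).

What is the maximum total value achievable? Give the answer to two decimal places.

Take in order of value per unit:
- B (37/5 per unit): all 5 → value 37, running total 37.00
- A (186/36 per unit): all 36 → value 186, running total 223.00
- C (174/35 per unit): 19 of 35 → value 19×174/35 = 94.4571, running total 317.46
Total 317.46.

317.46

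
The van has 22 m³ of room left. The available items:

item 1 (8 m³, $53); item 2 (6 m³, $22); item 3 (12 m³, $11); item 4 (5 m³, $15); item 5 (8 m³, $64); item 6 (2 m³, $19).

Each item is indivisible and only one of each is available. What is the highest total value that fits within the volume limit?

Check high-value combinations within 22 m³:
- item 1+item 2+item 5: volume 8+6+8=22, value 53+22+64=139
- item 1+item 5+item 6: volume 8+8+2=18, value 53+64+19=136
- item 1+item 4+item 5: volume 8+5+8=21, value 53+15+64=132
- item 2+item 4+item 5+item 6: volume 6+5+8+2=21, value 22+15+64+19=120
- item 1+item 5: volume 8+8=16, value 53+64=117
Best: $139.

$139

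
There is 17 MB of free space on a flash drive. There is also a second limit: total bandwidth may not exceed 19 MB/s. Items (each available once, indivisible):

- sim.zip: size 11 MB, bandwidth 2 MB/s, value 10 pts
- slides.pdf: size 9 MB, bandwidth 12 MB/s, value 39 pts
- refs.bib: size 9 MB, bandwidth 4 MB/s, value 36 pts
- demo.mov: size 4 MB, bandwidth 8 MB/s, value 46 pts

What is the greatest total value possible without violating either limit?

Feasible sets respecting both limits:
- refs.bib+demo.mov: size 13, bandwidth 12, value 82
- sim.zip+demo.mov: size 15, bandwidth 10, value 56
- demo.mov: size 4, bandwidth 8, value 46
Best: 82 pts.

82 pts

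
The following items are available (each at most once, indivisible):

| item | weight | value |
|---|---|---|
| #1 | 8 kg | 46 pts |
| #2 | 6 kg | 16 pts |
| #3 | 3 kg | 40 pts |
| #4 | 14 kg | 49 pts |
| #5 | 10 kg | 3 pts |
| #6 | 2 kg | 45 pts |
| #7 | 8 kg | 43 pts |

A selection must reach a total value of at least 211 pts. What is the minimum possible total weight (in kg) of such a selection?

35

Subsets with value ≥ 211, sorted by total weight:
- #1+#3+#4+#6+#7: weight 35, value 223
- #1+#2+#3+#4+#6+#7: weight 41, value 239
- #1+#3+#4+#5+#6+#7: weight 45, value 226
Minimum weight: 35 kg.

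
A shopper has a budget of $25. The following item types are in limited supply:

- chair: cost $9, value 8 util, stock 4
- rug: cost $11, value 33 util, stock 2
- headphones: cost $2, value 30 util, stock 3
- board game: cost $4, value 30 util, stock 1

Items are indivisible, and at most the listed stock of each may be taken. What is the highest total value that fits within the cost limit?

Top feasible selections:
- 1×rug + 3×headphones + 1×board game: cost 21, value 153
- 1×chair + 3×headphones + 1×board game: cost 19, value 128
- 1×rug + 3×headphones: cost 17, value 123
Best: 153 util.

153 util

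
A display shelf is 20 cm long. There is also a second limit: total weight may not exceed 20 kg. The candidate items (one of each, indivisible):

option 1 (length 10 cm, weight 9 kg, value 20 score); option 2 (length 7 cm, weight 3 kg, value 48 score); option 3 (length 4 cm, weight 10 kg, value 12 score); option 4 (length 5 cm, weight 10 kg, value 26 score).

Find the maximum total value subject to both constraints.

Feasible sets respecting both limits:
- option 2+option 4: length 12, weight 13, value 74
- option 1+option 2: length 17, weight 12, value 68
- option 2+option 3: length 11, weight 13, value 60
Best: 74 score.

74 score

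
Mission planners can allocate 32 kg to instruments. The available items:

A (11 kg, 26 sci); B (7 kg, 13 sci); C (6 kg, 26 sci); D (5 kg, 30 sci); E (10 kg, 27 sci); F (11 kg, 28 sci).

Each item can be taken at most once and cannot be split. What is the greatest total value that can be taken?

111 sci

This is a 0/1 knapsack; check combinations near the capacity.
- C+D+E+F: mass 6+5+10+11=32, value 26+30+27+28=111
- A+C+D+E: mass 11+6+5+10=32, value 26+26+30+27=109
- B+C+D+F: mass 7+6+5+11=29, value 13+26+30+28=97
- B+C+D+E: mass 7+6+5+10=28, value 13+26+30+27=96
- A+B+C+D: mass 11+7+6+5=29, value 26+13+26+30=95
Best: 111 sci.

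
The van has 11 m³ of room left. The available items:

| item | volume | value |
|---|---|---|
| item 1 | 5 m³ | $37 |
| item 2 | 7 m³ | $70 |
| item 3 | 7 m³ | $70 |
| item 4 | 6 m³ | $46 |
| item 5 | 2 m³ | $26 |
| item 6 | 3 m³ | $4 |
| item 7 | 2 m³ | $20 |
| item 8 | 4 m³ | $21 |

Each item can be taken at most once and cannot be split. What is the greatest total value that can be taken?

Check high-value combinations within 11 m³:
- item 2+item 5+item 7: volume 7+2+2=11, value 70+26+20=116
- item 3+item 5+item 7: volume 7+2+2=11, value 70+26+20=116
- item 2+item 5: volume 7+2=9, value 70+26=96
- item 3+item 5: volume 7+2=9, value 70+26=96
Best: $116.

$116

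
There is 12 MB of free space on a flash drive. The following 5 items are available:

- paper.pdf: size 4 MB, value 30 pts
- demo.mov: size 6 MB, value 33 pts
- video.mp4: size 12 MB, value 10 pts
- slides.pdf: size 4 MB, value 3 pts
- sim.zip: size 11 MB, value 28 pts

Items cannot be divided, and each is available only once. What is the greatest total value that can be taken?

63 pts

This is a 0/1 knapsack; check combinations near the capacity.
- paper.pdf+demo.mov: size 4+6=10, value 30+33=63
- demo.mov+slides.pdf: size 6+4=10, value 33+3=36
- demo.mov: size 6, value 33
- paper.pdf+slides.pdf: size 4+4=8, value 30+3=33
- paper.pdf: size 4, value 30
Best: 63 pts.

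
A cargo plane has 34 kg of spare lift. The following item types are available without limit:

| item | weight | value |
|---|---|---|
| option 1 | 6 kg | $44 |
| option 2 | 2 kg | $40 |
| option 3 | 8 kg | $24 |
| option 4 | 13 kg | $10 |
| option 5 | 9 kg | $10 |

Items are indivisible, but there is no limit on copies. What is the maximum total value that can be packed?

Best value-per-unit is option 2 at 40/2, and filling with it alone uses weight 17×2=34. No mix of the others beats 17×40 = 680.

$680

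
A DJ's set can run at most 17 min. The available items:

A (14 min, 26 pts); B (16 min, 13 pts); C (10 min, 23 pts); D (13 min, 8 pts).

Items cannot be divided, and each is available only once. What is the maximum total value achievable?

26 pts

This is a 0/1 knapsack; check combinations near the capacity.
- A: duration 14, value 26
- C: duration 10, value 23
- B: duration 16, value 13
- D: duration 13, value 8
Best: 26 pts.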